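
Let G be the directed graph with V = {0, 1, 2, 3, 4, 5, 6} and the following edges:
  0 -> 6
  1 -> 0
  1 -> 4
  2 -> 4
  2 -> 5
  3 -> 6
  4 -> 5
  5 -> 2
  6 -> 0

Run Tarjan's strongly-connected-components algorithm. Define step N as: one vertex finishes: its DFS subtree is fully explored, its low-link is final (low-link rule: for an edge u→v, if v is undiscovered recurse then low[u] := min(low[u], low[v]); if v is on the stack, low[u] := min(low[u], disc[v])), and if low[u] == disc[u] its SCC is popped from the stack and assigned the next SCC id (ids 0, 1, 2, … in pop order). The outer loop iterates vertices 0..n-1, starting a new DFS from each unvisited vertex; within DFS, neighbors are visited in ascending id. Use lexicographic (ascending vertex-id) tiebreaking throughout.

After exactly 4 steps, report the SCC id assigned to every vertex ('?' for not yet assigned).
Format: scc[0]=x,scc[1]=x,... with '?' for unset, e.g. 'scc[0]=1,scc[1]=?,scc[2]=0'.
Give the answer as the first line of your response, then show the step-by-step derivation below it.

scc[0]=0,scc[1]=?,scc[2]=?,scc[3]=?,scc[4]=?,scc[5]=?,scc[6]=0

step 1: low=(low[0]=0,low[1]=?,low[2]=?,low[3]=?,low[4]=?,low[5]=?,low[6]=0); scc=(scc[0]=?,scc[1]=?,scc[2]=?,scc[3]=?,scc[4]=?,scc[5]=?,scc[6]=?)
step 2: low=(low[0]=0,low[1]=?,low[2]=?,low[3]=?,low[4]=?,low[5]=?,low[6]=0); scc=(scc[0]=0,scc[1]=?,scc[2]=?,scc[3]=?,scc[4]=?,scc[5]=?,scc[6]=0)
step 3: low=(low[0]=0,low[1]=2,low[2]=3,low[3]=?,low[4]=3,low[5]=4,low[6]=0); scc=(scc[0]=0,scc[1]=?,scc[2]=?,scc[3]=?,scc[4]=?,scc[5]=?,scc[6]=0)
step 4: low=(low[0]=0,low[1]=2,low[2]=3,low[3]=?,low[4]=3,low[5]=3,low[6]=0); scc=(scc[0]=0,scc[1]=?,scc[2]=?,scc[3]=?,scc[4]=?,scc[5]=?,scc[6]=0)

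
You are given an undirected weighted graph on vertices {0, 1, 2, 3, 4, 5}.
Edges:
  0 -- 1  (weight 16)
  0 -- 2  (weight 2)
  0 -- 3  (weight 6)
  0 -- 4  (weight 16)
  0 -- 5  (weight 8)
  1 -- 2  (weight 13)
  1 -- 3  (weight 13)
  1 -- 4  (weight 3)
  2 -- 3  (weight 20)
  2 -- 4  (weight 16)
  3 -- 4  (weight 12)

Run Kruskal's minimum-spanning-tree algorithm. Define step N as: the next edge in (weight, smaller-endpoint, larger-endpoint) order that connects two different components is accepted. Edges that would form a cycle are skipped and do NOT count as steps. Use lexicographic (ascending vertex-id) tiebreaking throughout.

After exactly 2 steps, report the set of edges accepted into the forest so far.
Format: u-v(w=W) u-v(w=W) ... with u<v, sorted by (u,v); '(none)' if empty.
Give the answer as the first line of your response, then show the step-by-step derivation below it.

0-2(w=2) 1-4(w=3)

step 1: add edge 0-2 (w=2); MST = {0-2(w=2)}
step 2: add edge 1-4 (w=3); MST = {0-2(w=2) 1-4(w=3)}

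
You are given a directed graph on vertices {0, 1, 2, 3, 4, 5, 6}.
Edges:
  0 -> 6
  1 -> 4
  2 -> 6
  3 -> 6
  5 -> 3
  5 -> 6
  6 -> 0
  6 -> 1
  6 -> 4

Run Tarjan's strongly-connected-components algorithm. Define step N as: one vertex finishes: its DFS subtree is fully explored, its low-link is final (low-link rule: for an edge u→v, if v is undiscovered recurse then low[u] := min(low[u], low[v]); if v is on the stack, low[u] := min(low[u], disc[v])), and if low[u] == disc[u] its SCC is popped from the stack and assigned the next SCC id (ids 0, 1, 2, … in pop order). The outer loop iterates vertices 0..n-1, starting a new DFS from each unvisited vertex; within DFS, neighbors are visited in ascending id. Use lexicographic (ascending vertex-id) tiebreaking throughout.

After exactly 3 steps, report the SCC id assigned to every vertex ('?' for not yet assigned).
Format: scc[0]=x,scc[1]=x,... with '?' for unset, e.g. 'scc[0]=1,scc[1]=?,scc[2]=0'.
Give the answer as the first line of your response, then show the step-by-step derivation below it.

scc[0]=?,scc[1]=1,scc[2]=?,scc[3]=?,scc[4]=0,scc[5]=?,scc[6]=?

step 1: low=(low[0]=0,low[1]=2,low[2]=?,low[3]=?,low[4]=3,low[5]=?,low[6]=0); scc=(scc[0]=?,scc[1]=?,scc[2]=?,scc[3]=?,scc[4]=0,scc[5]=?,scc[6]=?)
step 2: low=(low[0]=0,low[1]=2,low[2]=?,low[3]=?,low[4]=3,low[5]=?,low[6]=0); scc=(scc[0]=?,scc[1]=1,scc[2]=?,scc[3]=?,scc[4]=0,scc[5]=?,scc[6]=?)
step 3: low=(low[0]=0,low[1]=2,low[2]=?,low[3]=?,low[4]=3,low[5]=?,low[6]=0); scc=(scc[0]=?,scc[1]=1,scc[2]=?,scc[3]=?,scc[4]=0,scc[5]=?,scc[6]=?)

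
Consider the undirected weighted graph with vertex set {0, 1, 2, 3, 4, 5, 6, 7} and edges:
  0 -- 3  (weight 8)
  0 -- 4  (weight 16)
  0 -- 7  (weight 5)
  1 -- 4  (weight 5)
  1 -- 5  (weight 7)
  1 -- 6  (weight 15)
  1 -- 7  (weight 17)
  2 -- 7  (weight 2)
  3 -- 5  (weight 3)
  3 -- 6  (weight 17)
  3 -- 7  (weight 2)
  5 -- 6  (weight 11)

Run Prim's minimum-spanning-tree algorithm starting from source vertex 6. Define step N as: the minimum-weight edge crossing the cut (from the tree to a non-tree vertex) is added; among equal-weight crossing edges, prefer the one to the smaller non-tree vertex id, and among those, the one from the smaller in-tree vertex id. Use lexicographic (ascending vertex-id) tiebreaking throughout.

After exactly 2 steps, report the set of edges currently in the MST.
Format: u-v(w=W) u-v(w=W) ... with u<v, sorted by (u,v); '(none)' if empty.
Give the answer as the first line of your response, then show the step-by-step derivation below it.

3-5(w=3) 5-6(w=11)

step 1: add edge 5-6 (w=11); MST = {5-6(w=11)}
step 2: add edge 3-5 (w=3); MST = {3-5(w=3) 5-6(w=11)}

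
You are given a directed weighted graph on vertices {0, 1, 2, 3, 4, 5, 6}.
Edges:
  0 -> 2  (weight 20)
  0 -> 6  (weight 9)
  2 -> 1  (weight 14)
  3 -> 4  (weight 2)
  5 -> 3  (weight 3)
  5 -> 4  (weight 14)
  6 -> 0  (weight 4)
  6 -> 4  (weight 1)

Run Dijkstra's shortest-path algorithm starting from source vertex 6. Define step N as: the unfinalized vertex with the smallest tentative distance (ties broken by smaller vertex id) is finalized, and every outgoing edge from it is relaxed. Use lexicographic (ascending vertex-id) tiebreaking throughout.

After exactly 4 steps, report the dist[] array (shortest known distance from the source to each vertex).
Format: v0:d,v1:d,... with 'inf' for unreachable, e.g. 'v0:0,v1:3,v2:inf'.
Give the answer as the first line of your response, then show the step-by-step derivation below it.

v0:4,v1:38,v2:24,v3:inf,v4:1,v5:inf,v6:0

step 1: dist = v0:4,v1:inf,v2:inf,v3:inf,v4:1,v5:inf,v6:0
step 2: dist = v0:4,v1:inf,v2:inf,v3:inf,v4:1,v5:inf,v6:0
step 3: dist = v0:4,v1:inf,v2:24,v3:inf,v4:1,v5:inf,v6:0
step 4: dist = v0:4,v1:38,v2:24,v3:inf,v4:1,v5:inf,v6:0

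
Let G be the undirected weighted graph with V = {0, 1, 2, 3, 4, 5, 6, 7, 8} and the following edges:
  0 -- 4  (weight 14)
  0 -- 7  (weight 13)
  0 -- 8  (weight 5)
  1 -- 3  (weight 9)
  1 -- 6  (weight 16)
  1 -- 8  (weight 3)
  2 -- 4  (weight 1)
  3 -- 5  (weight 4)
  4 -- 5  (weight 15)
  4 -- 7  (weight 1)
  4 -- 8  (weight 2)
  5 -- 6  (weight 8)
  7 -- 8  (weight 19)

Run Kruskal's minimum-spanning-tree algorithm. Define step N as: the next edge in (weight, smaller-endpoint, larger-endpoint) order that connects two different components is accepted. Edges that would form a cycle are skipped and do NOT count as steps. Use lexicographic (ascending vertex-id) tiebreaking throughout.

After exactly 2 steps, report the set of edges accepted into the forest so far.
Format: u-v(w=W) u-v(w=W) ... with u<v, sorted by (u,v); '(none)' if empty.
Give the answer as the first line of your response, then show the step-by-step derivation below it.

2-4(w=1) 4-7(w=1)

step 1: add edge 2-4 (w=1); MST = {2-4(w=1)}
step 2: add edge 4-7 (w=1); MST = {2-4(w=1) 4-7(w=1)}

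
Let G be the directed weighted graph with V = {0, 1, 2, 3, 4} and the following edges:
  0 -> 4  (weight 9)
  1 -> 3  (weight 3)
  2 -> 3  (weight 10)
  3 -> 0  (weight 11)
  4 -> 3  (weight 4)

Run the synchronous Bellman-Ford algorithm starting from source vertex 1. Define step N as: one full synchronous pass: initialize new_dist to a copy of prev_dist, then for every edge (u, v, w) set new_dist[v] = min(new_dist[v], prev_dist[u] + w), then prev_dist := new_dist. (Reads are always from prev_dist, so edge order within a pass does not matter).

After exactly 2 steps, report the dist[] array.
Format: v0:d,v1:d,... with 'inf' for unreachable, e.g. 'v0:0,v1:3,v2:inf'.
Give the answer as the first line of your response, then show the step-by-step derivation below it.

v0:14,v1:0,v2:inf,v3:3,v4:inf

step 1: dist = v0:inf,v1:0,v2:inf,v3:3,v4:inf
step 2: dist = v0:14,v1:0,v2:inf,v3:3,v4:inf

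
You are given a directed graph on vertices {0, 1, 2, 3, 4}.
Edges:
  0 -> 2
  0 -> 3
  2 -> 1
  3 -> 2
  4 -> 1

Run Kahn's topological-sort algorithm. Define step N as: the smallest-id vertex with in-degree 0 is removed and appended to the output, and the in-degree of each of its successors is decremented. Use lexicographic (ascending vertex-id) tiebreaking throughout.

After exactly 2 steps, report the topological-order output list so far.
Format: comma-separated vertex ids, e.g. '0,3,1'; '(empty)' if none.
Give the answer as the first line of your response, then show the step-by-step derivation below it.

0,3

step 1: output 0; order=[0]; indeg=(0,2,1,0,0)
step 2: output 3; order=[0,3]; indeg=(0,2,0,0,0)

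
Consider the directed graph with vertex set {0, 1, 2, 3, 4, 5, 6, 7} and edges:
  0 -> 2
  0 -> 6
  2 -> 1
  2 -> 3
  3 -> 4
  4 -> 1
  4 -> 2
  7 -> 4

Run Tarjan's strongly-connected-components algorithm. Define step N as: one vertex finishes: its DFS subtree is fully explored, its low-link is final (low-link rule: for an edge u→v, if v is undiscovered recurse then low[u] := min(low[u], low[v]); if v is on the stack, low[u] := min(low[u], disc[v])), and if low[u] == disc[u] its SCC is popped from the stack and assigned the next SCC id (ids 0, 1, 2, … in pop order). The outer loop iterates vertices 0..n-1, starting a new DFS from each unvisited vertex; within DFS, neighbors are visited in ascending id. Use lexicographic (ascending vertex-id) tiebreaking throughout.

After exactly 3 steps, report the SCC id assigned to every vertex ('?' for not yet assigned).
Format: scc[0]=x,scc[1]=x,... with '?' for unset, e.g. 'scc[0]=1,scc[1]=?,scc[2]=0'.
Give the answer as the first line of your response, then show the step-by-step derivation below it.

scc[0]=?,scc[1]=0,scc[2]=?,scc[3]=?,scc[4]=?,scc[5]=?,scc[6]=?,scc[7]=?

step 1: low=(low[0]=0,low[1]=2,low[2]=1,low[3]=?,low[4]=?,low[5]=?,low[6]=?,low[7]=?); scc=(scc[0]=?,scc[1]=0,scc[2]=?,scc[3]=?,scc[4]=?,scc[5]=?,scc[6]=?,scc[7]=?)
step 2: low=(low[0]=0,low[1]=2,low[2]=1,low[3]=3,low[4]=1,low[5]=?,low[6]=?,low[7]=?); scc=(scc[0]=?,scc[1]=0,scc[2]=?,scc[3]=?,scc[4]=?,scc[5]=?,scc[6]=?,scc[7]=?)
step 3: low=(low[0]=0,low[1]=2,low[2]=1,low[3]=1,low[4]=1,low[5]=?,low[6]=?,low[7]=?); scc=(scc[0]=?,scc[1]=0,scc[2]=?,scc[3]=?,scc[4]=?,scc[5]=?,scc[6]=?,scc[7]=?)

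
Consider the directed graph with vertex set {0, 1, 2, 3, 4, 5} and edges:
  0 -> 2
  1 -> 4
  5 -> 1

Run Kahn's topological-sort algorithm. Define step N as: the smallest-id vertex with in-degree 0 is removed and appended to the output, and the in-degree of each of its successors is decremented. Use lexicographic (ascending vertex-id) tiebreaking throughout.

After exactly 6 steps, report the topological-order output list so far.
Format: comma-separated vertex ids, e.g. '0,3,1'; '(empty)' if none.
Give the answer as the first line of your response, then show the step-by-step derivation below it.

0,2,3,5,1,4

step 1: output 0; order=[0]; indeg=(0,1,0,0,1,0)
step 2: output 2; order=[0,2]; indeg=(0,1,0,0,1,0)
step 3: output 3; order=[0,2,3]; indeg=(0,1,0,0,1,0)
step 4: output 5; order=[0,2,3,5]; indeg=(0,0,0,0,1,0)
step 5: output 1; order=[0,2,3,5,1]; indeg=(0,0,0,0,0,0)
step 6: output 4; order=[0,2,3,5,1,4]; indeg=(0,0,0,0,0,0)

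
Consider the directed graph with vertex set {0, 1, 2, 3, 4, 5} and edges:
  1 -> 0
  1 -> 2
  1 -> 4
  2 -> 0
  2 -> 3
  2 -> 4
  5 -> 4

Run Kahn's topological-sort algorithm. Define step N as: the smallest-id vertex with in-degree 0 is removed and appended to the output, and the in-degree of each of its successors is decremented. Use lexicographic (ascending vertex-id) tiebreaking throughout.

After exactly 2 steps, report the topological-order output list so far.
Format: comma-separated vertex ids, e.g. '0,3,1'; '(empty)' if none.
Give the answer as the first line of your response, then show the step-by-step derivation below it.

1,2

step 1: output 1; order=[1]; indeg=(1,0,0,1,2,0)
step 2: output 2; order=[1,2]; indeg=(0,0,0,0,1,0)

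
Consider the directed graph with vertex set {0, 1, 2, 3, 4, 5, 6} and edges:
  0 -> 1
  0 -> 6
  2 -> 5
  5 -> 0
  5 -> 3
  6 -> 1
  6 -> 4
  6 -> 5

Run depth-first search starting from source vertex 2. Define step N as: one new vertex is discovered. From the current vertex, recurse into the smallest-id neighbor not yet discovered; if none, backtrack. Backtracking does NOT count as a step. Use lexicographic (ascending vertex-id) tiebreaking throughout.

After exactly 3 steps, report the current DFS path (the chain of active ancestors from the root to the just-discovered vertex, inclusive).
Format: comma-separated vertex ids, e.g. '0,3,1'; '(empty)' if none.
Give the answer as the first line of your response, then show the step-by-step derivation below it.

2,5,0

step 1: discover 2; path=2; order=2
step 2: discover 5; path=2>5; order=2,5
step 3: discover 0; path=2>5>0; order=2,5,0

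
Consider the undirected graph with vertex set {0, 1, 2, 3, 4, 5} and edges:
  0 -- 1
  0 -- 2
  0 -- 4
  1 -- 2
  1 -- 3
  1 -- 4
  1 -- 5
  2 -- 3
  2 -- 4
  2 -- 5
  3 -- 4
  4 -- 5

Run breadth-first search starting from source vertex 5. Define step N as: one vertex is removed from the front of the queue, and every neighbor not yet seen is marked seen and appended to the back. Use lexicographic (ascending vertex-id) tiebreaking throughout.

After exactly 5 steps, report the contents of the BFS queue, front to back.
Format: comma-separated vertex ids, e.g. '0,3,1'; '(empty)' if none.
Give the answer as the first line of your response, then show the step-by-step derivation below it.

3

step 1: dequeue 5; queue=[1,2,4]; order=5
step 2: dequeue 1; queue=[2,4,0,3]; order=5,1
step 3: dequeue 2; queue=[4,0,3]; order=5,1,2
step 4: dequeue 4; queue=[0,3]; order=5,1,2,4
step 5: dequeue 0; queue=[3]; order=5,1,2,4,0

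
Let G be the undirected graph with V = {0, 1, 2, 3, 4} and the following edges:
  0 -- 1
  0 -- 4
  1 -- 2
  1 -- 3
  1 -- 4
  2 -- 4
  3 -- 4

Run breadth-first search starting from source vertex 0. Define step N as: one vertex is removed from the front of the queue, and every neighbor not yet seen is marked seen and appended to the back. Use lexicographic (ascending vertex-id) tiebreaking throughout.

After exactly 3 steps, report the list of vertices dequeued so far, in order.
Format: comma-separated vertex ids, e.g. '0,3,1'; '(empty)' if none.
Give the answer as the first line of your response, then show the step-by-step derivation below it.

0,1,4

step 1: dequeue 0; queue=[1,4]; order=0
step 2: dequeue 1; queue=[4,2,3]; order=0,1
step 3: dequeue 4; queue=[2,3]; order=0,1,4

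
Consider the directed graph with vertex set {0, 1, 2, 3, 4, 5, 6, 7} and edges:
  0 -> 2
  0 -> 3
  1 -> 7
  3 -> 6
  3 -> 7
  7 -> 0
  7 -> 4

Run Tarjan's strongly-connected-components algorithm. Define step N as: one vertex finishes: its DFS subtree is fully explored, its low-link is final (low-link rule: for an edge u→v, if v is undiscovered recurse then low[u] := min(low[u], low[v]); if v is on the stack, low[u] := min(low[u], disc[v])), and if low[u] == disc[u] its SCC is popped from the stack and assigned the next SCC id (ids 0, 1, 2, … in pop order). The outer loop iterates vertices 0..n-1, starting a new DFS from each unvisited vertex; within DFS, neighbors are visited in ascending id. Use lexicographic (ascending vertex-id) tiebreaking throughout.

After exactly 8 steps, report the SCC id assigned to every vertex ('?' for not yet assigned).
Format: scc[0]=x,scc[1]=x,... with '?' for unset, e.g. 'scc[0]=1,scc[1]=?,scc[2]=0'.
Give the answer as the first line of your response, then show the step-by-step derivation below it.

scc[0]=3,scc[1]=4,scc[2]=0,scc[3]=3,scc[4]=2,scc[5]=5,scc[6]=1,scc[7]=3

step 1: low=(low[0]=0,low[1]=?,low[2]=1,low[3]=?,low[4]=?,low[5]=?,low[6]=?,low[7]=?); scc=(scc[0]=?,scc[1]=?,scc[2]=0,scc[3]=?,scc[4]=?,scc[5]=?,scc[6]=?,scc[7]=?)
step 2: low=(low[0]=0,low[1]=?,low[2]=1,low[3]=2,low[4]=?,low[5]=?,low[6]=3,low[7]=?); scc=(scc[0]=?,scc[1]=?,scc[2]=0,scc[3]=?,scc[4]=?,scc[5]=?,scc[6]=1,scc[7]=?)
step 3: low=(low[0]=0,low[1]=?,low[2]=1,low[3]=2,low[4]=5,low[5]=?,low[6]=3,low[7]=0); scc=(scc[0]=?,scc[1]=?,scc[2]=0,scc[3]=?,scc[4]=2,scc[5]=?,scc[6]=1,scc[7]=?)
step 4: low=(low[0]=0,low[1]=?,low[2]=1,low[3]=2,low[4]=5,low[5]=?,low[6]=3,low[7]=0); scc=(scc[0]=?,scc[1]=?,scc[2]=0,scc[3]=?,scc[4]=2,scc[5]=?,scc[6]=1,scc[7]=?)
step 5: low=(low[0]=0,low[1]=?,low[2]=1,low[3]=0,low[4]=5,low[5]=?,low[6]=3,low[7]=0); scc=(scc[0]=?,scc[1]=?,scc[2]=0,scc[3]=?,scc[4]=2,scc[5]=?,scc[6]=1,scc[7]=?)
step 6: low=(low[0]=0,low[1]=?,low[2]=1,low[3]=0,low[4]=5,low[5]=?,low[6]=3,low[7]=0); scc=(scc[0]=3,scc[1]=?,scc[2]=0,scc[3]=3,scc[4]=2,scc[5]=?,scc[6]=1,scc[7]=3)
step 7: low=(low[0]=0,low[1]=6,low[2]=1,low[3]=0,low[4]=5,low[5]=?,low[6]=3,low[7]=0); scc=(scc[0]=3,scc[1]=4,scc[2]=0,scc[3]=3,scc[4]=2,scc[5]=?,scc[6]=1,scc[7]=3)
step 8: low=(low[0]=0,low[1]=6,low[2]=1,low[3]=0,low[4]=5,low[5]=7,low[6]=3,low[7]=0); scc=(scc[0]=3,scc[1]=4,scc[2]=0,scc[3]=3,scc[4]=2,scc[5]=5,scc[6]=1,scc[7]=3)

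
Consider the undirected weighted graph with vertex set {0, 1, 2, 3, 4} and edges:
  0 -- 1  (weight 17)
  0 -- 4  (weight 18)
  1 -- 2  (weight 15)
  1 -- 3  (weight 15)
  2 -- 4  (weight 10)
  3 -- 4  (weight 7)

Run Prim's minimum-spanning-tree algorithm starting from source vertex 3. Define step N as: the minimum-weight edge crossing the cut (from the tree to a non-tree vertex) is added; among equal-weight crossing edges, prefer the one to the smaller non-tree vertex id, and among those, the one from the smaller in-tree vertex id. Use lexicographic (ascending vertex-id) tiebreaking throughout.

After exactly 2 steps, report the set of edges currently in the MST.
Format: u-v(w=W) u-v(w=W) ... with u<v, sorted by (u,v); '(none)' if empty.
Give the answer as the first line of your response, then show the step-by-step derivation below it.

2-4(w=10) 3-4(w=7)

step 1: add edge 3-4 (w=7); MST = {3-4(w=7)}
step 2: add edge 2-4 (w=10); MST = {2-4(w=10) 3-4(w=7)}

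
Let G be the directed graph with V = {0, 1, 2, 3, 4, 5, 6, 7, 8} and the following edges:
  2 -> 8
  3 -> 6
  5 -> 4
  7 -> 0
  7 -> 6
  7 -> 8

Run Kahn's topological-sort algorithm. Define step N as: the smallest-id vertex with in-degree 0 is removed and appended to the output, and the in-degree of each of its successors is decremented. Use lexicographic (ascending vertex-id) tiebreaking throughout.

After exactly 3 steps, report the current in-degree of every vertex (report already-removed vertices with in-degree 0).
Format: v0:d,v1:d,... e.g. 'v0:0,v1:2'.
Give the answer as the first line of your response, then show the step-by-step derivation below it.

v0:1,v1:0,v2:0,v3:0,v4:1,v5:0,v6:1,v7:0,v8:1

step 1: output 1; order=[1]; indeg=(1,0,0,0,1,0,2,0,2)
step 2: output 2; order=[1,2]; indeg=(1,0,0,0,1,0,2,0,1)
step 3: output 3; order=[1,2,3]; indeg=(1,0,0,0,1,0,1,0,1)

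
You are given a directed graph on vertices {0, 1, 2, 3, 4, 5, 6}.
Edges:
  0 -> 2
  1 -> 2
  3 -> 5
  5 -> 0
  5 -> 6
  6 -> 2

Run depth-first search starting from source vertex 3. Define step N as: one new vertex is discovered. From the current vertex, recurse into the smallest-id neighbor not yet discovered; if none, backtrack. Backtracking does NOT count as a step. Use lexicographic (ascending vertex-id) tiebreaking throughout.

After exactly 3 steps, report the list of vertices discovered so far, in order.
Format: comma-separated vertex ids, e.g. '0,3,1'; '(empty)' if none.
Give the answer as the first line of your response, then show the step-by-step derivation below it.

3,5,0

step 1: discover 3; path=3; order=3
step 2: discover 5; path=3>5; order=3,5
step 3: discover 0; path=3>5>0; order=3,5,0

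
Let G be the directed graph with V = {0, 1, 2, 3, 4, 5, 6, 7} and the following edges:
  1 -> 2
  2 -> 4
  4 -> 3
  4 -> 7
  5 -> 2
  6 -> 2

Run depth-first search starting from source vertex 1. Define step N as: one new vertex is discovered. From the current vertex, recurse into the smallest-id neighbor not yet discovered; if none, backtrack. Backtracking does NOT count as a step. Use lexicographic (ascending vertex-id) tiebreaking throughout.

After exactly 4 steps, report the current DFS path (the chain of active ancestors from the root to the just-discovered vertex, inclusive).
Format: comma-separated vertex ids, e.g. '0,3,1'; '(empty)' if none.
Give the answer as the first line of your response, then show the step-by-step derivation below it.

1,2,4,3

step 1: discover 1; path=1; order=1
step 2: discover 2; path=1>2; order=1,2
step 3: discover 4; path=1>2>4; order=1,2,4
step 4: discover 3; path=1>2>4>3; order=1,2,4,3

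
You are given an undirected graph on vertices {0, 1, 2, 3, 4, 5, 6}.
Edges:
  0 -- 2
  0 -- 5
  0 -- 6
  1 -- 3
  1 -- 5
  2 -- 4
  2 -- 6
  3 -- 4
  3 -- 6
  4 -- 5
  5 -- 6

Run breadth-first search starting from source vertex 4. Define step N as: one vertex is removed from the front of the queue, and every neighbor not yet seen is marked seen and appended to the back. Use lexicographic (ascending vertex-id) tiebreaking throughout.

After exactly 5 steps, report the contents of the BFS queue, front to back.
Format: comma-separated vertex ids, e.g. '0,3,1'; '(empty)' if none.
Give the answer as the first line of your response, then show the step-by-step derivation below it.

6,1

step 1: dequeue 4; queue=[2,3,5]; order=4
step 2: dequeue 2; queue=[3,5,0,6]; order=4,2
step 3: dequeue 3; queue=[5,0,6,1]; order=4,2,3
step 4: dequeue 5; queue=[0,6,1]; order=4,2,3,5
step 5: dequeue 0; queue=[6,1]; order=4,2,3,5,0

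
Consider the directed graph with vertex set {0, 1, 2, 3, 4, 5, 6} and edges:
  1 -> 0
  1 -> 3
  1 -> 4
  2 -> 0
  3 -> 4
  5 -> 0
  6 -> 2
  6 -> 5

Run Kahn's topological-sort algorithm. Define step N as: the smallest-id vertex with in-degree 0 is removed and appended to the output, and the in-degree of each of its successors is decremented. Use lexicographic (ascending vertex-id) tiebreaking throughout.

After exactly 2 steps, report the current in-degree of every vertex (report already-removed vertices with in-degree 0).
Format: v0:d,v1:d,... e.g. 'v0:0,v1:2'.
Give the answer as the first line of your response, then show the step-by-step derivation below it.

v0:2,v1:0,v2:1,v3:0,v4:0,v5:1,v6:0

step 1: output 1; order=[1]; indeg=(2,0,1,0,1,1,0)
step 2: output 3; order=[1,3]; indeg=(2,0,1,0,0,1,0)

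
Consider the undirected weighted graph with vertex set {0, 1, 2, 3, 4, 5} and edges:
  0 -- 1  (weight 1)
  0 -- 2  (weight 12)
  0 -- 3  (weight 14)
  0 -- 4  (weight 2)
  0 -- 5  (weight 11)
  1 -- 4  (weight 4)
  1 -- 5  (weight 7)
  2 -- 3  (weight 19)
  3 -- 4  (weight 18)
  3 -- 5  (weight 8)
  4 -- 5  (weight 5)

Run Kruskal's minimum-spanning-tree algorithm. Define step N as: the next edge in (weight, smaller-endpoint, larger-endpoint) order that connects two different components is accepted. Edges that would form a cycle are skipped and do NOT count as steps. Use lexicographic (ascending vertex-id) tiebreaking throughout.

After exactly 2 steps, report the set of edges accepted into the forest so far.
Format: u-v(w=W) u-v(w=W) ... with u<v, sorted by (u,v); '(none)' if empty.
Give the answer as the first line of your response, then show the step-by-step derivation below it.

0-1(w=1) 0-4(w=2)

step 1: add edge 0-1 (w=1); MST = {0-1(w=1)}
step 2: add edge 0-4 (w=2); MST = {0-1(w=1) 0-4(w=2)}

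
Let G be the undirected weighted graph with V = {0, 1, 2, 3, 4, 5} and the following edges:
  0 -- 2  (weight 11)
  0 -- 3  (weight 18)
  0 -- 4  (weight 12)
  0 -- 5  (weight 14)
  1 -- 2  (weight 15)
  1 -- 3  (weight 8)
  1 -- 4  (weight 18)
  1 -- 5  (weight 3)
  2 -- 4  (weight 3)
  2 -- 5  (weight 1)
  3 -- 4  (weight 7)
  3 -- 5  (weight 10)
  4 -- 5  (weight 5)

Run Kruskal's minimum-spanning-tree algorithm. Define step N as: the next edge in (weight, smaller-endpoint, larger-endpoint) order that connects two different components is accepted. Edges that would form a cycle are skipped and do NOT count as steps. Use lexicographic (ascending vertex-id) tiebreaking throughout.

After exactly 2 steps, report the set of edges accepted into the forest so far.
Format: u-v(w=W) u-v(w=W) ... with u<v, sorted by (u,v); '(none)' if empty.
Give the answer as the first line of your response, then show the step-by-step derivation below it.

1-5(w=3) 2-5(w=1)

step 1: add edge 2-5 (w=1); MST = {2-5(w=1)}
step 2: add edge 1-5 (w=3); MST = {1-5(w=3) 2-5(w=1)}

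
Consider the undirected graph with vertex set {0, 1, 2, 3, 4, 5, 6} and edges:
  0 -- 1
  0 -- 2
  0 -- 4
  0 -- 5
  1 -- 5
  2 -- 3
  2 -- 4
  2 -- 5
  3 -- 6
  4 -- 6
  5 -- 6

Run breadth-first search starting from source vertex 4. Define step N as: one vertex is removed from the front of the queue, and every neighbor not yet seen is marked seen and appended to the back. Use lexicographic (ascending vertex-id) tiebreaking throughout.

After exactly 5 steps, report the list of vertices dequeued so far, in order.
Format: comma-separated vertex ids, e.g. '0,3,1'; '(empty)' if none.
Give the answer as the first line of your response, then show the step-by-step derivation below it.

4,0,2,6,1

step 1: dequeue 4; queue=[0,2,6]; order=4
step 2: dequeue 0; queue=[2,6,1,5]; order=4,0
step 3: dequeue 2; queue=[6,1,5,3]; order=4,0,2
step 4: dequeue 6; queue=[1,5,3]; order=4,0,2,6
step 5: dequeue 1; queue=[5,3]; order=4,0,2,6,1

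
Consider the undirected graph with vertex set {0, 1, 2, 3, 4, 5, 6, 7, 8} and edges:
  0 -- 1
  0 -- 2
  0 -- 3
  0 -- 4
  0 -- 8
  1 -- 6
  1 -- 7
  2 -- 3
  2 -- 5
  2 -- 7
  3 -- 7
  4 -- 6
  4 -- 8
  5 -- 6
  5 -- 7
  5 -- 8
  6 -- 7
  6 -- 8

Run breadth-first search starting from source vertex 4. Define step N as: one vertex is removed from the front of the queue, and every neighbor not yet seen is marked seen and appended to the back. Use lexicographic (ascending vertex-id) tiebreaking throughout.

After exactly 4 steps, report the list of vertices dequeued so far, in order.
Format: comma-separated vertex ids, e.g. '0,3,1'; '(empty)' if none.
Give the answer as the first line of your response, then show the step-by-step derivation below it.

4,0,6,8

step 1: dequeue 4; queue=[0,6,8]; order=4
step 2: dequeue 0; queue=[6,8,1,2,3]; order=4,0
step 3: dequeue 6; queue=[8,1,2,3,5,7]; order=4,0,6
step 4: dequeue 8; queue=[1,2,3,5,7]; order=4,0,6,8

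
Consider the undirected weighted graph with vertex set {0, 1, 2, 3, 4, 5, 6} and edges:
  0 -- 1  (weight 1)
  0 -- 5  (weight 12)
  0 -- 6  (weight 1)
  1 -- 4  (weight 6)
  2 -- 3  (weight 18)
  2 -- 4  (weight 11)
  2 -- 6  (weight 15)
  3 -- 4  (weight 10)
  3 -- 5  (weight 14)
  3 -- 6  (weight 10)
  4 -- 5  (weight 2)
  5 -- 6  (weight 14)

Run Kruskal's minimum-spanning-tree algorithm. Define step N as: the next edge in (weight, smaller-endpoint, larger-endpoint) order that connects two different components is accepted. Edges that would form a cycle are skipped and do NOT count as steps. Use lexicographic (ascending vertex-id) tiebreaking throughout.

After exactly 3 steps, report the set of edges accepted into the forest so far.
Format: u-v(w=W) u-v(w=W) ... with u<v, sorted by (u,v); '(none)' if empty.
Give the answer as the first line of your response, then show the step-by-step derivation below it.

0-1(w=1) 0-6(w=1) 4-5(w=2)

step 1: add edge 0-1 (w=1); MST = {0-1(w=1)}
step 2: add edge 0-6 (w=1); MST = {0-1(w=1) 0-6(w=1)}
step 3: add edge 4-5 (w=2); MST = {0-1(w=1) 0-6(w=1) 4-5(w=2)}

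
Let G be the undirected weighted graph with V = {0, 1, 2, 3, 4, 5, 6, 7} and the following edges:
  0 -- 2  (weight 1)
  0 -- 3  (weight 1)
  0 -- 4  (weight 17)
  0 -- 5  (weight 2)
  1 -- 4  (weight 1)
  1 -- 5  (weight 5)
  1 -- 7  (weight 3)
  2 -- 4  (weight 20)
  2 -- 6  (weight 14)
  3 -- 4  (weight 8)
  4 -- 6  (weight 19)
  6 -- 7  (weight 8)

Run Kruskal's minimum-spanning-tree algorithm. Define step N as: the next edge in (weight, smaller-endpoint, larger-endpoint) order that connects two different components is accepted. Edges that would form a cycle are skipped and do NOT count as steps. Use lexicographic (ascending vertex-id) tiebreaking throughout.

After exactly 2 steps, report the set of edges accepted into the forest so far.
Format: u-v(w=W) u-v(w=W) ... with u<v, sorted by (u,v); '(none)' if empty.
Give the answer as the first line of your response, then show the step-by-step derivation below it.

0-2(w=1) 0-3(w=1)

step 1: add edge 0-2 (w=1); MST = {0-2(w=1)}
step 2: add edge 0-3 (w=1); MST = {0-2(w=1) 0-3(w=1)}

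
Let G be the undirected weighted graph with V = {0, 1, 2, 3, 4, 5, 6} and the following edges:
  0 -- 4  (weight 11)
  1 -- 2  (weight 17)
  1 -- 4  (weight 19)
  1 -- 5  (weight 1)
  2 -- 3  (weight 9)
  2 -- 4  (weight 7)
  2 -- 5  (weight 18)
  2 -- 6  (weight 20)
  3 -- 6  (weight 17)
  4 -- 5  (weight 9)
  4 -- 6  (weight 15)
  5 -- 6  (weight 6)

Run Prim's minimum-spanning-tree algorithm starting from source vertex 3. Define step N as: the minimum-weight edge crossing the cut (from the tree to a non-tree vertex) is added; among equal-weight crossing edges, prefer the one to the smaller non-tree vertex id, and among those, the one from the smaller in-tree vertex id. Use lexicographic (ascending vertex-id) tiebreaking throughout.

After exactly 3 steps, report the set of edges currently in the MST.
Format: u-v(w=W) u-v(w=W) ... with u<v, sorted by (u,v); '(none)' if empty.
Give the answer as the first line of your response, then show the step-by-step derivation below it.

2-3(w=9) 2-4(w=7) 4-5(w=9)

step 1: add edge 2-3 (w=9); MST = {2-3(w=9)}
step 2: add edge 2-4 (w=7); MST = {2-3(w=9) 2-4(w=7)}
step 3: add edge 4-5 (w=9); MST = {2-3(w=9) 2-4(w=7) 4-5(w=9)}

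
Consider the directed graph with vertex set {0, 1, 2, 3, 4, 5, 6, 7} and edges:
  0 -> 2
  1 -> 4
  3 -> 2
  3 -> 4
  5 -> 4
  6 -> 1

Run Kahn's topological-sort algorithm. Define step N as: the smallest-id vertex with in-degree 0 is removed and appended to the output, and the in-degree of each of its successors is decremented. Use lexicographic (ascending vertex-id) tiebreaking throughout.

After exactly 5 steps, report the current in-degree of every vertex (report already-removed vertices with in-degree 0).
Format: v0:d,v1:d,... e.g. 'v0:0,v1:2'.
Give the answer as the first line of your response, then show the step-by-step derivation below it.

v0:0,v1:0,v2:0,v3:0,v4:1,v5:0,v6:0,v7:0

step 1: output 0; order=[0]; indeg=(0,1,1,0,3,0,0,0)
step 2: output 3; order=[0,3]; indeg=(0,1,0,0,2,0,0,0)
step 3: output 2; order=[0,3,2]; indeg=(0,1,0,0,2,0,0,0)
step 4: output 5; order=[0,3,2,5]; indeg=(0,1,0,0,1,0,0,0)
step 5: output 6; order=[0,3,2,5,6]; indeg=(0,0,0,0,1,0,0,0)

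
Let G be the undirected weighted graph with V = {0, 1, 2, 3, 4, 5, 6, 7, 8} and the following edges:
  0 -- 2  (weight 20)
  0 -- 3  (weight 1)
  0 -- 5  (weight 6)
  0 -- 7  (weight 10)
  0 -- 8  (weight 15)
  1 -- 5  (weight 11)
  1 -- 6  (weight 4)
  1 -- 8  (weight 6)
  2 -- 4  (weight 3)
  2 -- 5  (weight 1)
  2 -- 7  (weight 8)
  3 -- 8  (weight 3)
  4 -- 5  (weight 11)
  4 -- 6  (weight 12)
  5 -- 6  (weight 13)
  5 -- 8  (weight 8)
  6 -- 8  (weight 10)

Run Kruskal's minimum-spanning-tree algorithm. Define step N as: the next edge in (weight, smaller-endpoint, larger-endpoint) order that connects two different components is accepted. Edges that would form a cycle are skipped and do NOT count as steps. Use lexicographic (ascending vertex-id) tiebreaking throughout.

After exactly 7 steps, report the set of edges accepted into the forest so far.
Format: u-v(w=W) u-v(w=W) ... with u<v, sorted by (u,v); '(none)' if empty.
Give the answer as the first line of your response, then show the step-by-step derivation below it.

0-3(w=1) 0-5(w=6) 1-6(w=4) 1-8(w=6) 2-4(w=3) 2-5(w=1) 3-8(w=3)

step 1: add edge 0-3 (w=1); MST = {0-3(w=1)}
step 2: add edge 2-5 (w=1); MST = {0-3(w=1) 2-5(w=1)}
step 3: add edge 2-4 (w=3); MST = {0-3(w=1) 2-4(w=3) 2-5(w=1)}
step 4: add edge 3-8 (w=3); MST = {0-3(w=1) 2-4(w=3) 2-5(w=1) 3-8(w=3)}
step 5: add edge 1-6 (w=4); MST = {0-3(w=1) 1-6(w=4) 2-4(w=3) 2-5(w=1) 3-8(w=3)}
step 6: add edge 0-5 (w=6); MST = {0-3(w=1) 0-5(w=6) 1-6(w=4) 2-4(w=3) 2-5(w=1) 3-8(w=3)}
step 7: add edge 1-8 (w=6); MST = {0-3(w=1) 0-5(w=6) 1-6(w=4) 1-8(w=6) 2-4(w=3) 2-5(w=1) 3-8(w=3)}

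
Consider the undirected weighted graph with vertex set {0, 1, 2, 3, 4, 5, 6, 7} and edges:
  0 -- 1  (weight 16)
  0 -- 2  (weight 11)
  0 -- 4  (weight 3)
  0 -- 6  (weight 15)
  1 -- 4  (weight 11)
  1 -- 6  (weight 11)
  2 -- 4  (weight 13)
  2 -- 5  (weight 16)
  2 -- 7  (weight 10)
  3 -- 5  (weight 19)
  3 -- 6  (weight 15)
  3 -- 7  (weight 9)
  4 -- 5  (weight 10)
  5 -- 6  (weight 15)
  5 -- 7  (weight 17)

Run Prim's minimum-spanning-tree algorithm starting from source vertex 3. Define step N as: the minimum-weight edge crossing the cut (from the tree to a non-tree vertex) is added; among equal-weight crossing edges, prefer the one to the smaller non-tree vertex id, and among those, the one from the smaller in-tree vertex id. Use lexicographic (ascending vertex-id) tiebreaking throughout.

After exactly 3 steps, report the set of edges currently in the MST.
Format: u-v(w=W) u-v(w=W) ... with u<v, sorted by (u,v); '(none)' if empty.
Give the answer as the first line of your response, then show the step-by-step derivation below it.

0-2(w=11) 2-7(w=10) 3-7(w=9)

step 1: add edge 3-7 (w=9); MST = {3-7(w=9)}
step 2: add edge 2-7 (w=10); MST = {2-7(w=10) 3-7(w=9)}
step 3: add edge 0-2 (w=11); MST = {0-2(w=11) 2-7(w=10) 3-7(w=9)}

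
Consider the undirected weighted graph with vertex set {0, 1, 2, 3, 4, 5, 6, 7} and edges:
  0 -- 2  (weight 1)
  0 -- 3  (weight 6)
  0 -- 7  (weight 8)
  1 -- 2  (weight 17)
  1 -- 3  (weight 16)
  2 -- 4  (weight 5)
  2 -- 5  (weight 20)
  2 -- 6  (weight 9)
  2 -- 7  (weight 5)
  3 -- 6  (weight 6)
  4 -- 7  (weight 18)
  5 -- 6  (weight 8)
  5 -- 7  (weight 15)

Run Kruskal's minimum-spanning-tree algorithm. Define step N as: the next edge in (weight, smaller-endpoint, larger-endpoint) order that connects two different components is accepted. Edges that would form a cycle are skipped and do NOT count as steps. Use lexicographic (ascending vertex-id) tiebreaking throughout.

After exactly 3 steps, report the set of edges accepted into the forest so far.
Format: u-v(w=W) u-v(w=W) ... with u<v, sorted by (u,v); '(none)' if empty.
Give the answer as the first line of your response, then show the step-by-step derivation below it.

0-2(w=1) 2-4(w=5) 2-7(w=5)

step 1: add edge 0-2 (w=1); MST = {0-2(w=1)}
step 2: add edge 2-4 (w=5); MST = {0-2(w=1) 2-4(w=5)}
step 3: add edge 2-7 (w=5); MST = {0-2(w=1) 2-4(w=5) 2-7(w=5)}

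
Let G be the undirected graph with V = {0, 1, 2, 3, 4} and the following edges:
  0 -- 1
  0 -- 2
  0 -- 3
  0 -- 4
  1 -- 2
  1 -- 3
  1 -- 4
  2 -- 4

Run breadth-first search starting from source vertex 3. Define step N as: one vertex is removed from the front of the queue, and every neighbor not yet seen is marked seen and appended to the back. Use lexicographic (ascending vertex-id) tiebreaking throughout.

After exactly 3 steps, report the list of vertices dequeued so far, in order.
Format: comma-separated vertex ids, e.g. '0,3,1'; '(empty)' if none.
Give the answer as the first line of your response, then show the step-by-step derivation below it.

3,0,1

step 1: dequeue 3; queue=[0,1]; order=3
step 2: dequeue 0; queue=[1,2,4]; order=3,0
step 3: dequeue 1; queue=[2,4]; order=3,0,1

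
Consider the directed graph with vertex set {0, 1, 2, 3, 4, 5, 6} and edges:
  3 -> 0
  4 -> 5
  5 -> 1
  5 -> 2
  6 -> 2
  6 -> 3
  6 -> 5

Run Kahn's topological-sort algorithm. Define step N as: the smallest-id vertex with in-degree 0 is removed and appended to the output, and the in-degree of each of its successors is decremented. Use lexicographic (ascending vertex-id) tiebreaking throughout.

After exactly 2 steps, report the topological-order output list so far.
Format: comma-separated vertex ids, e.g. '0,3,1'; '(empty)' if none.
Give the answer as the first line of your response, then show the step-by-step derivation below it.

4,6

step 1: output 4; order=[4]; indeg=(1,1,2,1,0,1,0)
step 2: output 6; order=[4,6]; indeg=(1,1,1,0,0,0,0)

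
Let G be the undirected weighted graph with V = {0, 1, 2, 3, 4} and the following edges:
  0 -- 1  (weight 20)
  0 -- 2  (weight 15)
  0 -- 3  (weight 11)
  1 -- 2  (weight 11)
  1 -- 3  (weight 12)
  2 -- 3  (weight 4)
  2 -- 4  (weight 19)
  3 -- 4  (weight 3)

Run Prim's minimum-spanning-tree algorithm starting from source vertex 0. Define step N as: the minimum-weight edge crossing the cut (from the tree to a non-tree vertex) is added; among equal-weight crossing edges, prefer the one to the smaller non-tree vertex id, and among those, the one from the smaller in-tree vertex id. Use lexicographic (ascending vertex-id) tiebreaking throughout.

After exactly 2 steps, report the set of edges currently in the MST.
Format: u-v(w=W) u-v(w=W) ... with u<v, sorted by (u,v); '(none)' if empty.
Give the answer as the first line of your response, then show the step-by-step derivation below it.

0-3(w=11) 3-4(w=3)

step 1: add edge 0-3 (w=11); MST = {0-3(w=11)}
step 2: add edge 3-4 (w=3); MST = {0-3(w=11) 3-4(w=3)}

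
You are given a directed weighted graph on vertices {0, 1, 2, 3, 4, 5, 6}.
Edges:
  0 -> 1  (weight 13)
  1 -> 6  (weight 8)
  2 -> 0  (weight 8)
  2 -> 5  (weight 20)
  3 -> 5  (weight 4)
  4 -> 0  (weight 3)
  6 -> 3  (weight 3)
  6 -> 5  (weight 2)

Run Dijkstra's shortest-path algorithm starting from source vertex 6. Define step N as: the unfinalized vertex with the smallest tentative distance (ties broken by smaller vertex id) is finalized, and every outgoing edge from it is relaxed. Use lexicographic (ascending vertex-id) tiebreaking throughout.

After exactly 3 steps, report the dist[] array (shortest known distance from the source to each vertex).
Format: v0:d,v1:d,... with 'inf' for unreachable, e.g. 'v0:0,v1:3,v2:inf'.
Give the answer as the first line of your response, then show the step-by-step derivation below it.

v0:inf,v1:inf,v2:inf,v3:3,v4:inf,v5:2,v6:0

step 1: dist = v0:inf,v1:inf,v2:inf,v3:3,v4:inf,v5:2,v6:0
step 2: dist = v0:inf,v1:inf,v2:inf,v3:3,v4:inf,v5:2,v6:0
step 3: dist = v0:inf,v1:inf,v2:inf,v3:3,v4:inf,v5:2,v6:0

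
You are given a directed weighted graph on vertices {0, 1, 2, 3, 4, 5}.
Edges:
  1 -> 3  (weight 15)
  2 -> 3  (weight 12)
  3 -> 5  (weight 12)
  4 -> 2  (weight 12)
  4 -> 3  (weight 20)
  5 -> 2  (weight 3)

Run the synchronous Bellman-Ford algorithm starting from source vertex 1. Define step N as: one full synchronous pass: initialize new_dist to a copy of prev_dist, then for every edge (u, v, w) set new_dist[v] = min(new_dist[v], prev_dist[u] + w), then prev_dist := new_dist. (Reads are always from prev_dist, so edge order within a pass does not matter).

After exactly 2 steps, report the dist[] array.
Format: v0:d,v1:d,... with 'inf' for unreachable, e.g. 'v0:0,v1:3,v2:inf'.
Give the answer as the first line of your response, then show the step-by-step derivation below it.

v0:inf,v1:0,v2:inf,v3:15,v4:inf,v5:27

step 1: dist = v0:inf,v1:0,v2:inf,v3:15,v4:inf,v5:inf
step 2: dist = v0:inf,v1:0,v2:inf,v3:15,v4:inf,v5:27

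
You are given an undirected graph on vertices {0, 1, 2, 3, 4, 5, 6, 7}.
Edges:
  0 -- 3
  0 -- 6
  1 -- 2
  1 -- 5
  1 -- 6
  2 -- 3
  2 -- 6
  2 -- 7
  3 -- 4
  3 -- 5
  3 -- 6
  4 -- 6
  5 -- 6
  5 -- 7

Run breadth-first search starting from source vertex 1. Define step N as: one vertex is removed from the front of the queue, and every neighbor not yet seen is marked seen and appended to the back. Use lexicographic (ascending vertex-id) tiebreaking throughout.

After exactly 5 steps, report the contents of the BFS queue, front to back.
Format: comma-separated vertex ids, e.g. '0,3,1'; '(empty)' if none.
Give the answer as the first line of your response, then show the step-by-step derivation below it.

7,0,4

step 1: dequeue 1; queue=[2,5,6]; order=1
step 2: dequeue 2; queue=[5,6,3,7]; order=1,2
step 3: dequeue 5; queue=[6,3,7]; order=1,2,5
step 4: dequeue 6; queue=[3,7,0,4]; order=1,2,5,6
step 5: dequeue 3; queue=[7,0,4]; order=1,2,5,6,3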